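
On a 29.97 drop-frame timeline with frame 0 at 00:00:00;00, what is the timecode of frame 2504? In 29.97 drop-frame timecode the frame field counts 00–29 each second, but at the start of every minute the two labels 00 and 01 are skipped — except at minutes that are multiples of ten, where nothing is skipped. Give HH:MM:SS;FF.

Each 10-minute DF block holds 10 × 60 × 30 − 9 × 2 = 17982 frames. 2504 ÷ 17982 → 0 full blocks, remainder 2504.
Within the partial block the first minute is 1800 frames and each further minute 1798, so 1 further minute boundary passed. Total skipped labels = 18 × 0 + 2 × 1 = 2.
Non-drop label index = 2504 + 2 = 2506; at 30 labels/s that is 00:01:23:16, i.e. DF 00:01:23;16.

00:01:23;16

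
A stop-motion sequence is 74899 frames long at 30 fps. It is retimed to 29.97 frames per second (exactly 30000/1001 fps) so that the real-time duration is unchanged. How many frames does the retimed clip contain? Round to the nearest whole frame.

Frames at target rate = 74899 × (30000/1001) / (30) = 6809000/91 ≈ 74824.176.
Nearest whole frame: 74824.

74824 frames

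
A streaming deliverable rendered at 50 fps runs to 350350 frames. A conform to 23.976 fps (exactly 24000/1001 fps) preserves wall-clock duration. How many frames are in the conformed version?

168000 frames

Target frames = source frames × (target rate / source rate) = 350350 × (24000/1001)/(50) = 350350 × 480/1001 = 168000.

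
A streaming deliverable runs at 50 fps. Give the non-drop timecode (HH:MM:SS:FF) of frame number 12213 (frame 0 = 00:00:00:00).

00:04:04:13

12213 ÷ 50 = 244 full seconds, remainder 13 frames.
244 s = 0 h 4 min 4 s.
Timecode: 00:04:04:13.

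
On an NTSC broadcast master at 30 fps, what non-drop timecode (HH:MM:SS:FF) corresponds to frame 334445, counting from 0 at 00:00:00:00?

03:05:48:05

334445 ÷ 30 = 11148 full seconds, remainder 5 frames.
11148 s = 3 h 5 min 48 s.
Timecode: 03:05:48:05.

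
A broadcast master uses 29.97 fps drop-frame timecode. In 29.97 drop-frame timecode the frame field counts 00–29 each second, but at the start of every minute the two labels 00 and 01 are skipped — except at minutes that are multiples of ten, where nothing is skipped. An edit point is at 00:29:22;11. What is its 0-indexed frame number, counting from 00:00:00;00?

As if non-drop at 30 labels/s: (0 × 3600 + 29 × 60 + 22) × 30 + 11 = 52871.
Minute boundaries passed: 29; those not divisible by 10: 29 − 2 = 27; dropped labels = 2 × 27 = 54.
Actual frame index = 52871 − 54 = 52817.

52817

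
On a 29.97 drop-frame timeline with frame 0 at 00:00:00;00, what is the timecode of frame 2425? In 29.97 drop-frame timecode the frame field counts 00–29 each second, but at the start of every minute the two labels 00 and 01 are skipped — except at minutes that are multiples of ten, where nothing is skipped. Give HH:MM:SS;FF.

Each 10-minute DF block holds 10 × 60 × 30 − 9 × 2 = 17982 frames. 2425 ÷ 17982 → 0 full blocks, remainder 2425.
Within the partial block the first minute is 1800 frames and each further minute 1798, so 1 further minute boundary passed. Total skipped labels = 18 × 0 + 2 × 1 = 2.
Non-drop label index = 2425 + 2 = 2427; at 30 labels/s that is 00:01:20:27, i.e. DF 00:01:20;27.

00:01:20;27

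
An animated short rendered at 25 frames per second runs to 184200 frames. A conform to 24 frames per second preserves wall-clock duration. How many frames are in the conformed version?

176832 frames

Target frames = source frames × (target rate / source rate) = 184200 × (24)/(25) = 184200 × 24/25 = 176832.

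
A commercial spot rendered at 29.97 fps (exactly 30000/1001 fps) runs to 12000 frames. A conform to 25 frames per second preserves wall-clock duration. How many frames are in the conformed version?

Target frames = source frames × (target rate / source rate) = 12000 × (25)/(30000/1001) = 12000 × 1001/1200 = 10010.

10010 frames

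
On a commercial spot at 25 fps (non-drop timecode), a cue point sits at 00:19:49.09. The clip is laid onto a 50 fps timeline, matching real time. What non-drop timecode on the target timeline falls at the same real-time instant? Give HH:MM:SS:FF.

Source frame index: (0×3600 + 19×60 + 49) × 25 + 9 = 29734.
Real time: 29734 / (25) = 29734/25 s.
Target frame: (29734/25) × (50) = 59468.
At 50 labels/s: frame 59468 → 00:19:49:18.

00:19:49:18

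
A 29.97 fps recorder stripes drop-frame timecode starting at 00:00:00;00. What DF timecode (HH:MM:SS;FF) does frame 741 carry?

00:00:24;21

Each 10-minute DF block holds 10 × 60 × 30 − 9 × 2 = 17982 frames. 741 ÷ 17982 → 0 full blocks, remainder 741.
Within the partial block the first minute is 1800 frames and each further minute 1798, so 0 further minute boundaries passed. Total skipped labels = 18 × 0 + 2 × 0 = 0.
Non-drop label index = 741 + 0 = 741; at 30 labels/s that is 00:00:24:21, i.e. DF 00:00:24;21.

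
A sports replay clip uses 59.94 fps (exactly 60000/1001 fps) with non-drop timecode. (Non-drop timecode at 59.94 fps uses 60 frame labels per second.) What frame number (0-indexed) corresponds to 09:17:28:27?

Total seconds to the label: (9 × 3600 + 17 × 60 + 28) = 33448.
Frame index = 33448 × 60 + 27 = 2006907.

frame 2006907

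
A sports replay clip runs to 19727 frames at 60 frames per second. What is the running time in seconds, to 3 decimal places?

Running time = 19727 × 1/60 = 19727/60 s ≈ 328.783 s.

328.783 seconds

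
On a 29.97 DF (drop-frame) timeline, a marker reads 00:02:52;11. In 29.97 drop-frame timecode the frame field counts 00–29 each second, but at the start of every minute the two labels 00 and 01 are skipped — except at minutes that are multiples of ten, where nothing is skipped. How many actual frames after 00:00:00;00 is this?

5167

Complete 10-minute blocks: 0, each 17982 frames → 0.
Remaining 2 whole minutes in the current block: 1800 + 1 × 1798 = 3598 frames.
Within the current minute: 52 × 30 + 11 − 2 = 1569 (labels ;00/;01 skipped at this minute). Total = 0 + 3598 + 1569 = 5167.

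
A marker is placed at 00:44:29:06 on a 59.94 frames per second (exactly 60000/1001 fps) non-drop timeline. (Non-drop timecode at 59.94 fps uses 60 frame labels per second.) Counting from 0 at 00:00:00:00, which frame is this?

frame 160146

Total seconds to the label: (0 × 3600 + 44 × 60 + 29) = 2669.
Frame index = 2669 × 60 + 6 = 160146.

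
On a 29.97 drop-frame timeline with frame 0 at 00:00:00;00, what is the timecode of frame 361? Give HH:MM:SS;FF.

Each 10-minute DF block holds 10 × 60 × 30 − 9 × 2 = 17982 frames. 361 ÷ 17982 → 0 full blocks, remainder 361.
Within the partial block the first minute is 1800 frames and each further minute 1798, so 0 further minute boundaries passed. Total skipped labels = 18 × 0 + 2 × 0 = 0.
Non-drop label index = 361 + 0 = 361; at 30 labels/s that is 00:00:12:01, i.e. DF 00:00:12;01.

00:00:12;01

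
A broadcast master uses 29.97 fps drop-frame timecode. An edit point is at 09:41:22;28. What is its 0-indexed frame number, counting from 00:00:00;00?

1045442

Complete 10-minute blocks: 58, each 17982 frames → 1042956.
Remaining 1 whole minute in the current block: 1800 + 0 × 1798 = 1800 frames.
Within the current minute: 22 × 30 + 28 − 2 = 686 (labels ;00/;01 skipped at this minute). Total = 1042956 + 1800 + 686 = 1045442.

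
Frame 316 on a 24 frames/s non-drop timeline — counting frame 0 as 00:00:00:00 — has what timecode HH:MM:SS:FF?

00:00:13:04

316 ÷ 24 = 13 full seconds, remainder 4 frames.
13 s = 0 h 0 min 13 s.
Timecode: 00:00:13:04.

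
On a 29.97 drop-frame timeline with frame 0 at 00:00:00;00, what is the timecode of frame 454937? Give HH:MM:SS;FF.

Each 10-minute DF block holds 10 × 60 × 30 − 9 × 2 = 17982 frames. 454937 ÷ 17982 → 25 full blocks, remainder 5387.
Within the partial block the first minute is 1800 frames and each further minute 1798, so 2 further minute boundaries passed. Total skipped labels = 18 × 25 + 2 × 2 = 454.
Non-drop label index = 454937 + 454 = 455391; at 30 labels/s that is 04:12:59:21, i.e. DF 04:12:59;21.

04:12:59;21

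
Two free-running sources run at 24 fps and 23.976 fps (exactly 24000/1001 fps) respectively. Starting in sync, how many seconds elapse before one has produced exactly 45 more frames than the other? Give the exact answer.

The gap grows by |24000/1001 − 24| = 24/1001 frames per second.
Time for a 45-frame gap: 45 ÷ (24/1001) = 1876.875 s.

1876.875 seconds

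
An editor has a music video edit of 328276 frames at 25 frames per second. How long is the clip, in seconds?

Running time = 328276 / (25) = 13131.04 s.

13131.04 seconds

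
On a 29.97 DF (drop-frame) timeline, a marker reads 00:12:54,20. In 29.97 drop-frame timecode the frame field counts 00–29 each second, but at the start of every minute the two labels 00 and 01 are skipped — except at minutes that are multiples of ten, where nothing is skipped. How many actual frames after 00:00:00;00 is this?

23218

Complete 10-minute blocks: 1, each 17982 frames → 17982.
Remaining 2 whole minutes in the current block: 1800 + 1 × 1798 = 3598 frames.
Within the current minute: 54 × 30 + 20 − 2 = 1638 (labels ;00/;01 skipped at this minute). Total = 17982 + 3598 + 1638 = 23218.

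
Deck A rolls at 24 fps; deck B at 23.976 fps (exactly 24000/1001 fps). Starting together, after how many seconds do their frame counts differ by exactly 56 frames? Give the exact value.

The gap grows by |24000/1001 − 24| = 24/1001 frames per second.
Time for a 56-frame gap: 56 ÷ (24/1001) = 7007/3 s.

7007/3 seconds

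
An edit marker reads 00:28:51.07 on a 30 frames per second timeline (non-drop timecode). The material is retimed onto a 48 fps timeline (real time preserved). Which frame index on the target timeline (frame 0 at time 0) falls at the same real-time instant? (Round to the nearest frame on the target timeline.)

Source frame index: (0×3600 + 28×60 + 51) × 30 + 7 = 51937.
Real time: 51937 / (30) = 51937/30 s.
Target frame: (51937/30) × (48) = 415496/5 ≈ 83099.200 → 83099.

frame 83099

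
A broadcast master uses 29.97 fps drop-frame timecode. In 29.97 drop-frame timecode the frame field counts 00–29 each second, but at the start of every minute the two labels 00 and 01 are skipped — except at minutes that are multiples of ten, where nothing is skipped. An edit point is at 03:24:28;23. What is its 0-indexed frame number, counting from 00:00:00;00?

Complete 10-minute blocks: 20, each 17982 frames → 359640.
Remaining 4 whole minutes in the current block: 1800 + 3 × 1798 = 7194 frames.
Within the current minute: 28 × 30 + 23 − 2 = 861 (labels ;00/;01 skipped at this minute). Total = 359640 + 7194 + 861 = 367695.

367695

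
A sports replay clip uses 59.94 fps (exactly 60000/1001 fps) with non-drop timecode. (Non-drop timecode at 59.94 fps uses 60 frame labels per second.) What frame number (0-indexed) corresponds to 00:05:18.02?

frame 19082

Total seconds to the label: (0 × 3600 + 5 × 60 + 18) = 318.
Frame index = 318 × 60 + 2 = 19082.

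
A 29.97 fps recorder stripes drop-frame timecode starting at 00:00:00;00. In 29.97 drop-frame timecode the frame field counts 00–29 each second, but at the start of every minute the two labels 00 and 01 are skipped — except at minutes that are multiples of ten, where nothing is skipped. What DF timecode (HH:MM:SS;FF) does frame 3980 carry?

00:02:12;24

Ten DF minutes hold 17982 frames, so frame 3980 lies in block 0 (frames 0–17981) with 3980 frames into that block.
The block's first minute is 1800 frames and the rest 1798 each; 3980 frames reaches minute 2, so 0 × 18 + 2 × 2 = 4 labels have been skipped so far.
Adding those back, label number 3980 + 4 = 3984 at 30 labels/s is 132 s + 24 f = 0 h 2 min 12 s frame 24, i.e. 00:02:12;24.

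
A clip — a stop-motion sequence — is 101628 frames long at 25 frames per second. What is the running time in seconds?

Running time = 101628 / (25) = 4065.12 s.

4065.12 seconds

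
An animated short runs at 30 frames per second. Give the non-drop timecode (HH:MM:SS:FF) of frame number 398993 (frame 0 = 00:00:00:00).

03:41:39:23

398993 ÷ 30 = 13299 full seconds, remainder 23 frames.
13299 s = 3 h 41 min 39 s.
Timecode: 03:41:39:23.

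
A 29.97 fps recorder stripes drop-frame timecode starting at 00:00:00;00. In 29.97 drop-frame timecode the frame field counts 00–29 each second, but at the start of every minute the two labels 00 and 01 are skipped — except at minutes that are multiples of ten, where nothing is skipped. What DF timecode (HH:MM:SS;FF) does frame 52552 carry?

00:29:13;16

Each 10-minute DF block holds 10 × 60 × 30 − 9 × 2 = 17982 frames. 52552 ÷ 17982 → 2 full blocks, remainder 16588.
Within the partial block the first minute is 1800 frames and each further minute 1798, so 9 further minute boundaries passed. Total skipped labels = 18 × 2 + 2 × 9 = 54.
Non-drop label index = 52552 + 54 = 52606; at 30 labels/s that is 00:29:13:16, i.e. DF 00:29:13;16.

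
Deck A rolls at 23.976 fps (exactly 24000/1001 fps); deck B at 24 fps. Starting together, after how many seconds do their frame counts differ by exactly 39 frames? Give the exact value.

1626.625 seconds

The gap grows by |24 − 24000/1001| = 24/1001 frames per second.
Time for a 39-frame gap: 39 ÷ (24/1001) = 1626.625 s.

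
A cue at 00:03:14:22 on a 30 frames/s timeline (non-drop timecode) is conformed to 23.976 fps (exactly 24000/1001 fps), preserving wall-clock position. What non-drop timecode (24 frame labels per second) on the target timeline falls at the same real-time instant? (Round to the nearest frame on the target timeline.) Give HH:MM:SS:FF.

00:03:14:13

Source frame index: (0×3600 + 3×60 + 14) × 30 + 22 = 5842.
Real time: 5842 / (30) = 2921/15 s.
Target frame: (2921/15) × (24000/1001) = 4673600/1001 ≈ 4668.931 → 4669.
At 24 labels/s: frame 4669 → 00:03:14:13.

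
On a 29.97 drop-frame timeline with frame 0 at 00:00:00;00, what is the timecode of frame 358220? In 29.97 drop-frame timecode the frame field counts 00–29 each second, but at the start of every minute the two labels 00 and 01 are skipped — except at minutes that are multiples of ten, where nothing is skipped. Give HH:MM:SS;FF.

03:19:12;20

Each 10-minute DF block holds 10 × 60 × 30 − 9 × 2 = 17982 frames. 358220 ÷ 17982 → 19 full blocks, remainder 16562.
Within the partial block the first minute is 1800 frames and each further minute 1798, so 9 further minute boundaries passed. Total skipped labels = 18 × 19 + 2 × 9 = 360.
Non-drop label index = 358220 + 360 = 358580; at 30 labels/s that is 03:19:12:20, i.e. DF 03:19:12;20.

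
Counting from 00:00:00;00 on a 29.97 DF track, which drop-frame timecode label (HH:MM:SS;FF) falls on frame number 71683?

Ten DF minutes hold 17982 frames, so frame 71683 lies in block 3 (frames 53946–71927) with 17737 frames into that block.
The block's first minute is 1800 frames and the rest 1798 each; 17737 frames reaches minute 9, so 3 × 18 + 9 × 2 = 72 labels have been skipped so far.
Adding those back, label number 71683 + 72 = 71755 at 30 labels/s is 2391 s + 25 f = 0 h 39 min 51 s frame 25, i.e. 00:39:51;25.

00:39:51;25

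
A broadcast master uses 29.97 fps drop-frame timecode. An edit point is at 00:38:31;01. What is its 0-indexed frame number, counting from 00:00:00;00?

69261

Complete 10-minute blocks: 3, each 17982 frames → 53946.
Remaining 8 whole minutes in the current block: 1800 + 7 × 1798 = 14386 frames.
Within the current minute: 31 × 30 + 1 − 2 = 929 (labels ;00/;01 skipped at this minute). Total = 53946 + 14386 + 929 = 69261.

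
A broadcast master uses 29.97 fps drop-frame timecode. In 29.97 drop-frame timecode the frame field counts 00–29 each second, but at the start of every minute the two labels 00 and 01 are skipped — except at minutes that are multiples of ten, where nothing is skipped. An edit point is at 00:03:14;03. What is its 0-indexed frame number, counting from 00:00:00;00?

5817

Complete 10-minute blocks: 0, each 17982 frames → 0.
Remaining 3 whole minutes in the current block: 1800 + 2 × 1798 = 5396 frames.
Within the current minute: 14 × 30 + 3 − 2 = 421 (labels ;00/;01 skipped at this minute). Total = 0 + 5396 + 421 = 5817.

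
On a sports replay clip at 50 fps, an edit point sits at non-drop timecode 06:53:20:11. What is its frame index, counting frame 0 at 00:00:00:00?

frame 1240011

Total seconds to the label: (6 × 3600 + 53 × 60 + 20) = 24800.
Frame index = 24800 × 50 + 11 = 1240011.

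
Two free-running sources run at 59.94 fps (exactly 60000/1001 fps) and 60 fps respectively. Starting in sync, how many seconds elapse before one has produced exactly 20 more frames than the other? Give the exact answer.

1001/3 seconds

The gap grows by |60 − 60000/1001| = 60/1001 frames per second.
Time for a 20-frame gap: 20 ÷ (60/1001) = 1001/3 s.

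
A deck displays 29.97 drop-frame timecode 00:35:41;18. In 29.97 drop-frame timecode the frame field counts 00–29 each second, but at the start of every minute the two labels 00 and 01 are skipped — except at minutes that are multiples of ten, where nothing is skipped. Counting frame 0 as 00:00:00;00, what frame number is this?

64184

Complete 10-minute blocks: 3, each 17982 frames → 53946.
Remaining 5 whole minutes in the current block: 1800 + 4 × 1798 = 8992 frames.
Within the current minute: 41 × 30 + 18 − 2 = 1246 (labels ;00/;01 skipped at this minute). Total = 53946 + 8992 + 1246 = 64184.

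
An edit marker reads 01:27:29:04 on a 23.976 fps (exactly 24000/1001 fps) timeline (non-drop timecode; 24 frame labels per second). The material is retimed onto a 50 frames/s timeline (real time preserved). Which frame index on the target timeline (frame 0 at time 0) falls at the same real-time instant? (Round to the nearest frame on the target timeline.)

frame 262721

Source frame index: (1×3600 + 27×60 + 29) × 24 + 4 = 125980.
Real time: 125980 / (24000/1001) = 6305299/1200 s.
Target frame: (6305299/1200) × (50) = 6305299/24 ≈ 262720.792 → 262721.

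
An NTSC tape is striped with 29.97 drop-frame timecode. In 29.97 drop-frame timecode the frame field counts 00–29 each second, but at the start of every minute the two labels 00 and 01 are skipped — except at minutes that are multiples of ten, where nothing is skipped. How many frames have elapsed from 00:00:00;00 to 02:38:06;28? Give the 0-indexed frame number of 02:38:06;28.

284322

Complete 10-minute blocks: 15, each 17982 frames → 269730.
Remaining 8 whole minutes in the current block: 1800 + 7 × 1798 = 14386 frames.
Within the current minute: 6 × 30 + 28 − 2 = 206 (labels ;00/;01 skipped at this minute). Total = 269730 + 14386 + 206 = 284322.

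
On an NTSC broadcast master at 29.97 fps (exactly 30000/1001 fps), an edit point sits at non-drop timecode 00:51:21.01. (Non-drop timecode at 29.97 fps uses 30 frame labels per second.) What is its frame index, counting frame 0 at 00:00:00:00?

frame 92431

Total seconds to the label: (0 × 3600 + 51 × 60 + 21) = 3081.
Frame index = 3081 × 30 + 1 = 92431.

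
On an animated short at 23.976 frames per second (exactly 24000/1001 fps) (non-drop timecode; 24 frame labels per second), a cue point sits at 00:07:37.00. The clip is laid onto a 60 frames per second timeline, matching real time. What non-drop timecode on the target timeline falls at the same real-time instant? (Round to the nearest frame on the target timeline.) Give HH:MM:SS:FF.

Source frame index: (0×3600 + 7×60 + 37) × 24 + 0 = 10968.
Real time: 10968 / (24000/1001) = 457457/1000 s.
Target frame: (457457/1000) × (60) = 1372371/50 ≈ 27447.420 → 27447.
At 60 labels/s: frame 27447 → 00:07:37:27.

00:07:37:27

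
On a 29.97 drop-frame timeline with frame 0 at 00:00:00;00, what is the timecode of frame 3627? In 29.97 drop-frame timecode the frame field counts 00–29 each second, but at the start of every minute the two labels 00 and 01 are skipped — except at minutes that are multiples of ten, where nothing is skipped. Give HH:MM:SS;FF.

00:02:01;01

Ten DF minutes hold 17982 frames, so frame 3627 lies in block 0 (frames 0–17981) with 3627 frames into that block.
The block's first minute is 1800 frames and the rest 1798 each; 3627 frames reaches minute 2, so 0 × 18 + 2 × 2 = 4 labels have been skipped so far.
Adding those back, label number 3627 + 4 = 3631 at 30 labels/s is 121 s + 1 f = 0 h 2 min 1 s frame 1, i.e. 00:02:01;01.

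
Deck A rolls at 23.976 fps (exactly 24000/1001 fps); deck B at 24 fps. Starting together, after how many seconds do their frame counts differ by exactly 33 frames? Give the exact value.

The gap grows by |24 − 24000/1001| = 24/1001 frames per second.
Time for a 33-frame gap: 33 ÷ (24/1001) = 1376.375 s.

1376.375 seconds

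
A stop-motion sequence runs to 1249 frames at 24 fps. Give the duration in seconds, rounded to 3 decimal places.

52.042 seconds

Running time = 1249 × 1/24 = 1249/24 s ≈ 52.042 s.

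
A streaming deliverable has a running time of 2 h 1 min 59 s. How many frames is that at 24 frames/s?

175656 frames

2 h 1 min 59 s = 7319 s.
Frames = 7319 × 24 = 175656.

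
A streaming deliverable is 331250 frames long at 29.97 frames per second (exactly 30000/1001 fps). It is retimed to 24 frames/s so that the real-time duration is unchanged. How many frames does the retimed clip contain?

265265 frames

Target frames = source frames × (target rate / source rate) = 331250 × (24)/(30000/1001) = 331250 × 1001/1250 = 265265.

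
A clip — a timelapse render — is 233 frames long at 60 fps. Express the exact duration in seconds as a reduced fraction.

Running time = 233 ÷ (60) = 233 × 1/60 = 233/60 s.

233/60 seconds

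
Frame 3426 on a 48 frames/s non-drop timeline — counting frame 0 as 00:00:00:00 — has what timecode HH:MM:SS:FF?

00:01:11:18

3426 ÷ 48 = 71 full seconds, remainder 18 frames.
71 s = 0 h 1 min 11 s.
Timecode: 00:01:11:18.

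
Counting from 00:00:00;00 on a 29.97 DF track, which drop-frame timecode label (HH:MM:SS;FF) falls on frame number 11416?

Each 10-minute DF block holds 10 × 60 × 30 − 9 × 2 = 17982 frames. 11416 ÷ 17982 → 0 full blocks, remainder 11416.
Within the partial block the first minute is 1800 frames and each further minute 1798, so 6 further minute boundaries passed. Total skipped labels = 18 × 0 + 2 × 6 = 12.
Non-drop label index = 11416 + 12 = 11428; at 30 labels/s that is 00:06:20:28, i.e. DF 00:06:20;28.

00:06:20;28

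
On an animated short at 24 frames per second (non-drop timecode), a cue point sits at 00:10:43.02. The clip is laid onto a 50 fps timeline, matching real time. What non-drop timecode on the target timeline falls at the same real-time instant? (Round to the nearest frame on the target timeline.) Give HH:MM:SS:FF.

Source frame index: (0×3600 + 10×60 + 43) × 24 + 2 = 15434.
Real time: 15434 / (24) = 7717/12 s.
Target frame: (7717/12) × (50) = 192925/6 ≈ 32154.167 → 32154.
At 50 labels/s: frame 32154 → 00:10:43:04.

00:10:43:04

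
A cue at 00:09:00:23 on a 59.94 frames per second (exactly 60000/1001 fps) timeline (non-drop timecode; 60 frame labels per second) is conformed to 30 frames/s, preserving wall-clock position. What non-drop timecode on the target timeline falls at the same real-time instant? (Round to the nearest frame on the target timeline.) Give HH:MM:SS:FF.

00:09:00:28

Source frame index: (0×3600 + 9×60 + 0) × 60 + 23 = 32423.
Real time: 32423 / (60000/1001) = 32455423/60000 s.
Target frame: (32455423/60000) × (30) = 32455423/2000 ≈ 16227.711 → 16228.
At 30 labels/s: frame 16228 → 00:09:00:28.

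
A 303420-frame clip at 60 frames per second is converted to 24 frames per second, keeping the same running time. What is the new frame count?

121368 frames

Target frames = source frames × (target rate / source rate) = 303420 × (24)/(60) = 303420 × 2/5 = 121368.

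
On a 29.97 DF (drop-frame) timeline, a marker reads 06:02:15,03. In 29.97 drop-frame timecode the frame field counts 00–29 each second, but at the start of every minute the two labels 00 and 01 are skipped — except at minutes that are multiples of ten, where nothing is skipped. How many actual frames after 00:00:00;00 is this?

Complete 10-minute blocks: 36, each 17982 frames → 647352.
Remaining 2 whole minutes in the current block: 1800 + 1 × 1798 = 3598 frames.
Within the current minute: 15 × 30 + 3 − 2 = 451 (labels ;00/;01 skipped at this minute). Total = 647352 + 3598 + 451 = 651401.

651401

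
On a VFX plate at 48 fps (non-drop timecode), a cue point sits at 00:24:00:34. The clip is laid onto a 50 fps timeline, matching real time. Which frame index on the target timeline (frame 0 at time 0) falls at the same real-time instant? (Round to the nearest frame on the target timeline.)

frame 72035

Source frame index: (0×3600 + 24×60 + 0) × 48 + 34 = 69154.
Real time: 69154 / (48) = 34577/24 s.
Target frame: (34577/24) × (50) = 864425/12 ≈ 72035.417 → 72035.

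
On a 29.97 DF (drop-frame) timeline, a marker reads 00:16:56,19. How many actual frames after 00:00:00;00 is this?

30469

As if non-drop at 30 labels/s: (0 × 3600 + 16 × 60 + 56) × 30 + 19 = 30499.
Minute boundaries passed: 16; those not divisible by 10: 16 − 1 = 15; dropped labels = 2 × 15 = 30.
Actual frame index = 30499 − 30 = 30469.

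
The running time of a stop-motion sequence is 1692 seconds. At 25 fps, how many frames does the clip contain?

Frames = 1692 × 25 = 42300.

42300 frames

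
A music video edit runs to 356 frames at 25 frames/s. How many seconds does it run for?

Running time = 356 / (25) = 14.24 s.

14.24 seconds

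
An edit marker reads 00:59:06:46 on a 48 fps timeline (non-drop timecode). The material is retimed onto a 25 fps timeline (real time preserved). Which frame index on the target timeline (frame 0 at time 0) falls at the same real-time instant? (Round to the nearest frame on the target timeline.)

frame 88674

Source frame index: (0×3600 + 59×60 + 6) × 48 + 46 = 170254.
Real time: 170254 / (48) = 85127/24 s.
Target frame: (85127/24) × (25) = 2128175/24 ≈ 88673.958 → 88674.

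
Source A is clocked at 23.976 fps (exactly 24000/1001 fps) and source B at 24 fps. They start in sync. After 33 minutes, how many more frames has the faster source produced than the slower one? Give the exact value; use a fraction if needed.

4320/91 frames

33 min = 1980 s.
A emits 24000/1001 × 1980 = 4320000/91 frames; B emits 24 × 1980 = 47520.
Difference = 4320/91 frames (≈ 47.4725); B is ahead of A.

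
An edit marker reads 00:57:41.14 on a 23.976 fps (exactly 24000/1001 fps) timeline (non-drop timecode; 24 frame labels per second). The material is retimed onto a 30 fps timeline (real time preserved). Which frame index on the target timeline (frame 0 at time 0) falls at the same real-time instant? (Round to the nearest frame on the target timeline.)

Source frame index: (0×3600 + 57×60 + 41) × 24 + 14 = 83078.
Real time: 83078 / (24000/1001) = 41580539/12000 s.
Target frame: (41580539/12000) × (30) = 41580539/400 ≈ 103951.348 → 103951.

frame 103951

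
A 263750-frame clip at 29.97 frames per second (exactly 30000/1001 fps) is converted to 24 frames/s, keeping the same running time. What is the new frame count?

Target frames = source frames × (target rate / source rate) = 263750 × (24)/(30000/1001) = 263750 × 1001/1250 = 211211.

211211 frames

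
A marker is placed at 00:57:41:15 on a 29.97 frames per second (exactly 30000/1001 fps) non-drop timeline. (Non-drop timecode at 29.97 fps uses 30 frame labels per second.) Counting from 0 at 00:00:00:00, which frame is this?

Total seconds to the label: (0 × 3600 + 57 × 60 + 41) = 3461.
Frame index = 3461 × 30 + 15 = 103845.

103845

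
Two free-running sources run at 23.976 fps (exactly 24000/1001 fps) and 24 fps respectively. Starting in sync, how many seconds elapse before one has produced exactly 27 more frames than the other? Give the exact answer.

The gap grows by |24 − 24000/1001| = 24/1001 frames per second.
Time for a 27-frame gap: 27 ÷ (24/1001) = 1126.125 s.

1126.125 seconds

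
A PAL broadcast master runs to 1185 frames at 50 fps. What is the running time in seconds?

23.7 seconds

Running time = 1185 / (50) = 23.7 s.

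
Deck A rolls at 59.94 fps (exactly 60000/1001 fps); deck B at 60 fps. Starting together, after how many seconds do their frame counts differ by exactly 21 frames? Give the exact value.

350.35 seconds

The gap grows by |60 − 60000/1001| = 60/1001 frames per second.
Time for a 21-frame gap: 21 ÷ (60/1001) = 350.35 s.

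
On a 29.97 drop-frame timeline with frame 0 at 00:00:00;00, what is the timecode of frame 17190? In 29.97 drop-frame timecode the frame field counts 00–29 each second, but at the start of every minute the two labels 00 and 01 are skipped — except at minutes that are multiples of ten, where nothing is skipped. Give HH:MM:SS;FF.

00:09:33;18

Each 10-minute DF block holds 10 × 60 × 30 − 9 × 2 = 17982 frames. 17190 ÷ 17982 → 0 full blocks, remainder 17190.
Within the partial block the first minute is 1800 frames and each further minute 1798, so 9 further minute boundaries passed. Total skipped labels = 18 × 0 + 2 × 9 = 18.
Non-drop label index = 17190 + 18 = 17208; at 30 labels/s that is 00:09:33:18, i.e. DF 00:09:33;18.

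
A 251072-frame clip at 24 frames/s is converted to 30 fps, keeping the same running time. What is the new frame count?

Frames at target rate = 251072 × (30) / (24) = 313840.

313840 frames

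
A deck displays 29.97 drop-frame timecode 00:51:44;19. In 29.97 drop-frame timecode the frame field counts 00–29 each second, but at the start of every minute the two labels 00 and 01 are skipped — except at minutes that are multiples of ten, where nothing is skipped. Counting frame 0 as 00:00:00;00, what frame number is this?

As if non-drop at 30 labels/s: (0 × 3600 + 51 × 60 + 44) × 30 + 19 = 93139.
Minute boundaries passed: 51; those not divisible by 10: 51 − 5 = 46; dropped labels = 2 × 46 = 92.
Actual frame index = 93139 − 92 = 93047.

93047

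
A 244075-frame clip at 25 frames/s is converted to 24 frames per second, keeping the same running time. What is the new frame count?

Target frames = source frames × (target rate / source rate) = 244075 × (24)/(25) = 244075 × 24/25 = 234312.

234312 frames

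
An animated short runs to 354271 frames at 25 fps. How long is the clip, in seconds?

Running time = 354271 / (25) = 14170.84 s.

14170.84 seconds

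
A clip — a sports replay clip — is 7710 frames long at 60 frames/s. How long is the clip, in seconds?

Running time = 7710 / (60) = 128.5 s.

128.5 seconds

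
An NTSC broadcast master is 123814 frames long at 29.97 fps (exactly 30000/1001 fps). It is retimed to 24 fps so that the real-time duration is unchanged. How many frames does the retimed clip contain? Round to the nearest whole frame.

Frames at target rate = 123814 × (24) / (30000/1001) = 61968907/625 ≈ 99150.251.
Nearest whole frame: 99150.

99150 frames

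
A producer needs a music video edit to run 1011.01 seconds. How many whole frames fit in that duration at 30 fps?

30330 frames

Frames = 1011.01 × 30 = 303303/10 ≈ 30330.3000.
Complete frames: 30330.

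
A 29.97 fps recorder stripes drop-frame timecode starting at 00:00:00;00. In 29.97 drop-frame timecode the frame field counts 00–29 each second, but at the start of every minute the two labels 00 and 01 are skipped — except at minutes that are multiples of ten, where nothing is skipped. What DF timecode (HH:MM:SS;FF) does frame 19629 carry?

00:10:54;27

Each 10-minute DF block holds 10 × 60 × 30 − 9 × 2 = 17982 frames. 19629 ÷ 17982 → 1 full block, remainder 1647.
Within the partial block the first minute is 1800 frames and each further minute 1798, so 0 further minute boundaries passed. Total skipped labels = 18 × 1 + 2 × 0 = 18.
Non-drop label index = 19629 + 18 = 19647; at 30 labels/s that is 00:10:54:27, i.e. DF 00:10:54;27.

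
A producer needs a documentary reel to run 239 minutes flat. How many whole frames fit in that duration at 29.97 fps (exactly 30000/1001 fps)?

429770 frames

239 min = 14340 s.
Frames = 14340 × 30000/1001 = 430200000/1001 ≈ 429770.2298.
Complete frames: 429770.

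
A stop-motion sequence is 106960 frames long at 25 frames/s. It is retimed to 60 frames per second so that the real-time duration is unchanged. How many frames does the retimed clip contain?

Target frames = source frames × (target rate / source rate) = 106960 × (60)/(25) = 106960 × 12/5 = 256704.

256704 frames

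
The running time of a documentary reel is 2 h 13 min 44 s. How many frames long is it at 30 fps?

2 h 13 min 44 s = 8024 s.
Frames = 8024 × 30 = 240720.

240720 frames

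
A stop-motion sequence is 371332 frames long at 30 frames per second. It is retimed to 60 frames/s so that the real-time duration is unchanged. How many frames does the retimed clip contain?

742664 frames

Target frames = source frames × (target rate / source rate) = 371332 × (60)/(30) = 371332 × 2 = 742664.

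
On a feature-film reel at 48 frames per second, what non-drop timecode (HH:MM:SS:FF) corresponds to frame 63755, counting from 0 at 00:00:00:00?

00:22:08:11

63755 ÷ 48 = 1328 full seconds, remainder 11 frames.
1328 s = 0 h 22 min 8 s.
Timecode: 00:22:08:11.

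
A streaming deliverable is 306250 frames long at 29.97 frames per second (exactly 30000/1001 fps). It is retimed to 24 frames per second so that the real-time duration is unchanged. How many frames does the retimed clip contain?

Target frames = source frames × (target rate / source rate) = 306250 × (24)/(30000/1001) = 306250 × 1001/1250 = 245245.

245245 frames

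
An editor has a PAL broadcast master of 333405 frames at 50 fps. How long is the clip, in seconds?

6668.1 seconds

Running time = 333405 / (50) = 6668.1 s.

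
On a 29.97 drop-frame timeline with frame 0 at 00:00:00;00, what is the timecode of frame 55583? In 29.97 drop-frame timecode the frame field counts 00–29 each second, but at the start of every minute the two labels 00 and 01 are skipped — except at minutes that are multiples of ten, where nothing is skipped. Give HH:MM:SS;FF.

Ten DF minutes hold 17982 frames, so frame 55583 lies in block 3 (frames 53946–71927) with 1637 frames into that block.
The block's first minute is 1800 frames and the rest 1798 each; 1637 frames reaches minute 0, so 3 × 18 + 0 × 2 = 54 labels have been skipped so far.
Adding those back, label number 55583 + 54 = 55637 at 30 labels/s is 1854 s + 17 f = 0 h 30 min 54 s frame 17, i.e. 00:30:54;17.

00:30:54;17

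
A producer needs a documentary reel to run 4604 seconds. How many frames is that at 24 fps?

Frames = 4604 × 24 = 110496.

110496 frames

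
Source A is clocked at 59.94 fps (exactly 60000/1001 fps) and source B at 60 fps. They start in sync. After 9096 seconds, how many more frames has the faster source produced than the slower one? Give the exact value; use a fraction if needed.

A emits 60000/1001 × 9096 = 545760000/1001 frames; B emits 60 × 9096 = 545760.
Difference = 545760/1001 frames (≈ 545.2148); B is ahead of A.

545760/1001 frames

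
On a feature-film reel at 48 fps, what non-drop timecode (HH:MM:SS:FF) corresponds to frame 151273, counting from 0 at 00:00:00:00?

00:52:31:25

151273 ÷ 48 = 3151 full seconds, remainder 25 frames.
3151 s = 0 h 52 min 31 s.
Timecode: 00:52:31:25.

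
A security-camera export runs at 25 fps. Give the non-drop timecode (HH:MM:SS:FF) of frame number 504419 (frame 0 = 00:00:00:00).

05:36:16:19

504419 ÷ 25 = 20176 full seconds, remainder 19 frames.
20176 s = 5 h 36 min 16 s.
Timecode: 05:36:16:19.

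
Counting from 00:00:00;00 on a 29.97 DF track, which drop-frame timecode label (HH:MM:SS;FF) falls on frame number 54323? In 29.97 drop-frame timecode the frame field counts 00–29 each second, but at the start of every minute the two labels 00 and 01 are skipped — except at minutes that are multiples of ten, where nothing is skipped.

00:30:12;17

Ten DF minutes hold 17982 frames, so frame 54323 lies in block 3 (frames 53946–71927) with 377 frames into that block.
The block's first minute is 1800 frames and the rest 1798 each; 377 frames reaches minute 0, so 3 × 18 + 0 × 2 = 54 labels have been skipped so far.
Adding those back, label number 54323 + 54 = 54377 at 30 labels/s is 1812 s + 17 f = 0 h 30 min 12 s frame 17, i.e. 00:30:12;17.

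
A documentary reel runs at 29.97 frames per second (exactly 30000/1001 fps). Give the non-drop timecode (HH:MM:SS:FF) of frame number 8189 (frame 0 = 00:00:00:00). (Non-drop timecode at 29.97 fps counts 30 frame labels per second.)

00:04:32:29

8189 ÷ 30 = 272 full seconds, remainder 29 frames.
272 s = 0 h 4 min 32 s.
Timecode: 00:04:32:29.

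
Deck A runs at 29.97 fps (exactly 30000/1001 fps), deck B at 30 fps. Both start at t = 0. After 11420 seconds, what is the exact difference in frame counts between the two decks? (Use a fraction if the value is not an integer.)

A emits 30000/1001 × 11420 = 342600000/1001 frames; B emits 30 × 11420 = 342600.
Difference = 342600/1001 frames (≈ 342.2577); B is ahead of A.

342600/1001 frames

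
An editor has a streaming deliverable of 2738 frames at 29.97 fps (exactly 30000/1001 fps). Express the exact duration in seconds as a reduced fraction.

1370369/15000 seconds

Running time = 2738 ÷ (30000/1001) = 2738 × 1001/30000 = 1370369/15000 s.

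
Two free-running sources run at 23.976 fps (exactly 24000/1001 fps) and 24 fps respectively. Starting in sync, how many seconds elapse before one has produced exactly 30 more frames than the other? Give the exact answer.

The gap grows by |24 − 24000/1001| = 24/1001 frames per second.
Time for a 30-frame gap: 30 ÷ (24/1001) = 1251.25 s.

1251.25 seconds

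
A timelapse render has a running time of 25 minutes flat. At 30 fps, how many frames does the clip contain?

25 min = 1500 s.
Frames = 1500 × 30 = 45000.

45000 frames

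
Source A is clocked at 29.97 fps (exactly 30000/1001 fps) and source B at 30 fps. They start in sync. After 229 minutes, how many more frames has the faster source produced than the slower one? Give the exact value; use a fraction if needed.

412200/1001 frames

229 min = 13740 s.
A emits 30000/1001 × 13740 = 412200000/1001 frames; B emits 30 × 13740 = 412200.
Difference = 412200/1001 frames (≈ 411.7882); B is ahead of A.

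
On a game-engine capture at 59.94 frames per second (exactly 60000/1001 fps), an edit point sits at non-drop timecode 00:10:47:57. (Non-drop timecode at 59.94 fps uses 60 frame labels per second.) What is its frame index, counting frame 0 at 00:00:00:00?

frame 38877

Total seconds to the label: (0 × 3600 + 10 × 60 + 47) = 647.
Frame index = 647 × 60 + 57 = 38877.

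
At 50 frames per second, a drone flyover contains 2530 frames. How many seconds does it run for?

Running time = 2530 / (50) = 50.6 s.

50.6 seconds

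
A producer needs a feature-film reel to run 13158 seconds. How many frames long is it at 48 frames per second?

Frames = 13158 × 48 = 631584.

631584 frames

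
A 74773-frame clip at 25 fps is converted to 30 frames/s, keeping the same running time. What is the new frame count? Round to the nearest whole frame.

89728 frames

Frames at target rate = 74773 × (30) / (25) = 448638/5 ≈ 89727.600.
Nearest whole frame: 89728.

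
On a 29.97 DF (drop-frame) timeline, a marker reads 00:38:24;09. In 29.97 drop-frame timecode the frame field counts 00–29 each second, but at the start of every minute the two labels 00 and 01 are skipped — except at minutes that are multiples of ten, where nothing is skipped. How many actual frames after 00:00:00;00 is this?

As if non-drop at 30 labels/s: (0 × 3600 + 38 × 60 + 24) × 30 + 9 = 69129.
Minute boundaries passed: 38; those not divisible by 10: 38 − 3 = 35; dropped labels = 2 × 35 = 70.
Actual frame index = 69129 − 70 = 69059.

69059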